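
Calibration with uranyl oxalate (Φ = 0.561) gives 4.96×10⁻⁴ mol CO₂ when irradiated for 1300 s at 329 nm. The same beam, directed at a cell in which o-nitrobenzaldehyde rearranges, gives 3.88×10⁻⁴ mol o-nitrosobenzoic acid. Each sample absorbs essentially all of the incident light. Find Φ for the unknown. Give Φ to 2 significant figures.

Φ = 0.44

Photons absorbed by the actinometer: 4.96×10⁻⁴ / 0.561 = 8.841×10⁻⁴ mol.
Φ(unknown) = 3.88×10⁻⁴ / 8.841×10⁻⁴ = 0.44.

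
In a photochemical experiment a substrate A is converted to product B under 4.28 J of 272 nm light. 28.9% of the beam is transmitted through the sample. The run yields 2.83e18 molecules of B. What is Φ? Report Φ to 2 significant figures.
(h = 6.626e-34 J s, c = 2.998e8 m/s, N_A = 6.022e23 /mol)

Φ = 0.68

Product: 2.83e18 / 6.022e23 = 4.699e-6 mol.
Photon energy at 272 nm: hc/λ = (6.626e-34)(2.998e8)/(272e-9) = 7.303e-19 J.
Photons incident: 4.28 / 7.303e-19 = 5.861e18, i.e. 5.861e18/6.022e23 = 9.733e-6 mol.
Fraction absorbed: 1 − 28.9/100 = 0.7110.
Photons absorbed: 0.7110 × 9.733e-6 = 6.920e-6 mol.
Φ = 4.699e-6 mol / 6.920e-6 mol photons = 0.68.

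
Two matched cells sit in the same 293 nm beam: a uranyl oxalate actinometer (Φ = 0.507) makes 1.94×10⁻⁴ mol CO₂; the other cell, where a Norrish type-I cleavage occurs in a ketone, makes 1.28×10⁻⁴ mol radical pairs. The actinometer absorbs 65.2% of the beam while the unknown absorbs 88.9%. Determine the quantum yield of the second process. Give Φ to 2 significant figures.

Φ = 0.25

Photons absorbed by the actinometer: 1.94×10⁻⁴ / 0.507 = 3.826×10⁻⁴ mol.
Incident flux: 3.826×10⁻⁴ / 0.652 = 5.868×10⁻⁴ einstein.
Absorbed by unknown: 0.889 × 5.868×10⁻⁴ = 5.217×10⁻⁴ mol.
Φ(unknown) = 1.28×10⁻⁴ / 5.217×10⁻⁴ = 0.25.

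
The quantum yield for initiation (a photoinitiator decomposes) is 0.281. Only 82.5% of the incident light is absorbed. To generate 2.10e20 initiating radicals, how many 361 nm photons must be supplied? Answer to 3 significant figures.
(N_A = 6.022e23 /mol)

Product: 2.10e20 / 6.022e23 = 3.487e-4 mol.
Photons that must be absorbed: 3.487e-4 / 0.281 = 0.001241 mol.
Incident photons needed: 0.001241 / 0.825 = 0.001504 mol.
Photon count: 0.001504 × 6.022e23 = 9.06e20.

9.06e20 photons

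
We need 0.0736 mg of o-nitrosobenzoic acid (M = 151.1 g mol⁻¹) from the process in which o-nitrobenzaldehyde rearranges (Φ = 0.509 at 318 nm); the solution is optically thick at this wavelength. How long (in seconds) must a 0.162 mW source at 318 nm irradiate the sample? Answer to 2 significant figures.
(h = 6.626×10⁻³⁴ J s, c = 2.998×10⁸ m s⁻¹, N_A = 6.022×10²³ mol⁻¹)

Product: 0.0736 mg / 151.1 g mol⁻¹ = 4.871×10⁻⁷ mol.
Photons that must be absorbed: 4.871×10⁻⁷ / 0.509 = 9.570×10⁻⁷ mol.
Photon energy: hc/λ = 6.247×10⁻¹⁹ J; per mole, 3.762×10⁵ J mol⁻¹.
Energy required: 9.570×10⁻⁷ × 3.762×10⁵ = 0.3600 J.
Time: 0.3600 J / 0.000162 W = 2200 s.

t ≈ 2200 s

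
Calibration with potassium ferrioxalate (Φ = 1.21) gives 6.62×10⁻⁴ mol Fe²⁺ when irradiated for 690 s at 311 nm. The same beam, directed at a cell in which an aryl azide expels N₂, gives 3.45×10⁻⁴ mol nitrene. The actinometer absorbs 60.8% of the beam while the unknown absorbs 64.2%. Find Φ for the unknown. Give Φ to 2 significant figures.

Φ = 0.60

Photons absorbed by the actinometer: 6.62×10⁻⁴ / 1.21 = 5.471×10⁻⁴ mol.
Incident flux: 5.471×10⁻⁴ / 0.608 = 8.998×10⁻⁴ einstein.
Absorbed by unknown: 0.642 × 8.998×10⁻⁴ = 5.777×10⁻⁴ mol.
Φ(unknown) = 3.45×10⁻⁴ / 5.777×10⁻⁴ = 0.60.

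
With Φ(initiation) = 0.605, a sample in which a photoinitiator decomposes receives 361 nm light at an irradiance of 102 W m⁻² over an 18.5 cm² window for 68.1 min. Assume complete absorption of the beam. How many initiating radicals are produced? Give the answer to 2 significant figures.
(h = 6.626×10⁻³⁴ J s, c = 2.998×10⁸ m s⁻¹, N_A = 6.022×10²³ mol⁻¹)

Photon energy at 361 nm: hc/λ = (6.626×10⁻³⁴)(2.998×10⁸)/(361×10⁻⁹) = 5.503×10⁻¹⁹ J.
Energy delivered: (102 W m⁻²)(18.5×10⁻⁴ m²)(4086 s) = 771.0 J.
Photons incident: 771.0 / 5.503×10⁻¹⁹ = 1.401×10²¹, i.e. 1.401×10²¹/6.022×10²³ = 0.002326 mol.
Product: Φ × n_abs = 0.605 × 0.002326 = 0.001407 mol.
As a count: 0.001407 × 6.022×10²³ = 8.5×10²⁰.

8.5×10²⁰ initiating radicals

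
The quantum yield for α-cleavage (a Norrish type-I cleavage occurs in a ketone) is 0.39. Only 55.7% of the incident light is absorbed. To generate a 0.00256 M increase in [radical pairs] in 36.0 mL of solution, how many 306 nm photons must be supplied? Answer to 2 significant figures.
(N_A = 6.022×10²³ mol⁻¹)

2.6×10²⁰ photons

Product: (0.00256 M)(0.036 L) = 9.216×10⁻⁵ mol.
Photons that must be absorbed: 9.216×10⁻⁵ / 0.39 = 2.363×10⁻⁴ mol.
Incident photons needed: 2.363×10⁻⁴ / 0.557 = 4.242×10⁻⁴ mol.
Photon count: 4.242×10⁻⁴ × 6.022×10²³ = 2.6×10²⁰.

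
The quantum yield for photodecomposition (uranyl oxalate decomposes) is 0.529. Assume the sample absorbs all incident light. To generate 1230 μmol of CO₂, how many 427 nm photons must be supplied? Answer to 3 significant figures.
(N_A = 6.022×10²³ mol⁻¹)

Product: 1230 μmol = 0.00123 mol.
Photons that must be absorbed: 0.00123 / 0.529 = 0.002325 mol.
Photon count: 0.002325 × 6.022×10²³ = 1.40×10²¹.

1.40×10²¹ photons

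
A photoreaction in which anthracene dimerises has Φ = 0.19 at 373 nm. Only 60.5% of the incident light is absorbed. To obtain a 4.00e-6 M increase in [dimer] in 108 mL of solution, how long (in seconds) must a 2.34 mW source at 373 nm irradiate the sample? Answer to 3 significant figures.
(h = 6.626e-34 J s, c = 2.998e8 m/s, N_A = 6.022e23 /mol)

t ≈ 515 s

Product: (4.00e-6 M)(0.108 L) = 4.320e-7 mol.
Photons that must be absorbed: 4.320e-7 / 0.19 = 2.274e-6 mol.
Incident photons needed: 2.274e-6 / 0.605 = 3.759e-6 mol.
Photon energy: hc/λ = 5.326e-19 J; per mole, 3.207e5 J mol⁻¹.
Energy required: 3.759e-6 × 3.207e5 = 1.206 J.
Time: 1.206 J / 0.00234 W = 515 s.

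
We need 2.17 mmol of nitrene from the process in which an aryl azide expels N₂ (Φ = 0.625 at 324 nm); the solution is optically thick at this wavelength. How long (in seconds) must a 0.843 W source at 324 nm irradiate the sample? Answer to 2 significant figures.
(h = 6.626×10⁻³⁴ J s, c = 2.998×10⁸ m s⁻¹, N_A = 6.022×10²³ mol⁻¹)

t ≈ 1500 s

Product: 2.17 mmol = 0.00217 mol.
Photons that must be absorbed: 0.00217 / 0.625 = 0.003472 mol.
Photon energy: hc/λ = 6.131×10⁻¹⁹ J; per mole, 3.692×10⁵ J mol⁻¹.
Energy required: 0.003472 × 3.692×10⁵ = 1282 J.
Time: 1282 J / 0.843 W = 1500 s.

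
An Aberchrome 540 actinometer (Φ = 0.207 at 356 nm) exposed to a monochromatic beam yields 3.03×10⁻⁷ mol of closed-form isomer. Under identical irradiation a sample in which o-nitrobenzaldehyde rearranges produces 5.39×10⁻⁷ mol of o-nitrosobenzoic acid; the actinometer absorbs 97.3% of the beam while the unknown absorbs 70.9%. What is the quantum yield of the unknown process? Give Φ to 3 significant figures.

Photons absorbed by the actinometer: 3.03×10⁻⁷ / 0.207 = 1.464×10⁻⁶ mol.
Incident flux: 1.464×10⁻⁶ / 0.973 = 1.505×10⁻⁶ einstein.
Absorbed by unknown: 0.709 × 1.505×10⁻⁶ = 1.067×10⁻⁶ mol.
Φ(unknown) = 5.39×10⁻⁷ / 1.067×10⁻⁶ = 0.505.

Φ = 0.505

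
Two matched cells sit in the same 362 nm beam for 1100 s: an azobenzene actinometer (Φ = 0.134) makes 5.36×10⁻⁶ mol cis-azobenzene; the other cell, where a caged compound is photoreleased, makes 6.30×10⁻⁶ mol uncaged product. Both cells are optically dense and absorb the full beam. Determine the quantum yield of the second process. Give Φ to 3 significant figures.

Φ = 0.157

Photons absorbed by the actinometer: 5.36×10⁻⁶ / 0.134 = 4.000×10⁻⁵ mol.
Φ(unknown) = 6.30×10⁻⁶ / 4.000×10⁻⁵ = 0.157.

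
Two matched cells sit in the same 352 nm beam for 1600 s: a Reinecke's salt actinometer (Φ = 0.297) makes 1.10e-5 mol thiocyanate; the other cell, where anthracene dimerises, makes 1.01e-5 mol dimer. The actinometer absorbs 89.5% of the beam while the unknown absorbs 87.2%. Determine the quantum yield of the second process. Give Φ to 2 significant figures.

Φ = 0.28

Photons absorbed by the actinometer: 1.10e-5 / 0.297 = 3.704e-5 mol.
Incident flux: 3.704e-5 / 0.895 = 4.139e-5 einstein.
Absorbed by unknown: 0.872 × 4.139e-5 = 3.609e-5 mol.
Φ(unknown) = 1.01e-5 / 3.609e-5 = 0.28.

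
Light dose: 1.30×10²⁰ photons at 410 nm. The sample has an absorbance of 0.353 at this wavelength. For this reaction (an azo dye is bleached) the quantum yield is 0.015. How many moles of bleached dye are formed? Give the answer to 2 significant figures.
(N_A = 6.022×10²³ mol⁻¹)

1.8×10⁻⁶ mol

Moles of photons: 1.30×10²⁰ / 6.022×10²³ = 2.159×10⁻⁴ mol.
Fraction absorbed: 1 − 10^(−0.353) = 0.5564.
Photons absorbed: 0.5564 × 2.159×10⁻⁴ = 1.201×10⁻⁴ mol.
Product: Φ × n_abs = 0.015 × 1.201×10⁻⁴ = 1.802×10⁻⁶ mol.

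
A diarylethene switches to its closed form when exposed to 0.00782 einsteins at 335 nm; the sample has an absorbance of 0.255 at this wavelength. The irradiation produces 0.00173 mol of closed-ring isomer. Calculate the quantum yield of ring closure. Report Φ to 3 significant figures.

Fraction absorbed: 1 − 10^(−0.255) = 0.4441.
Photons absorbed: 0.4441 × 0.00782 = 0.003473 mol.
Φ = 0.00173 mol / 0.003473 mol photons = 0.498.

Φ = 0.498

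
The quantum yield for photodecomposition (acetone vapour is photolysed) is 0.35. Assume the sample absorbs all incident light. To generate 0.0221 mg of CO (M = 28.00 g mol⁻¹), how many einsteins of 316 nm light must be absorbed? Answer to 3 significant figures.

2.26×10⁻⁶ einstein

Product: 0.0221 mg / 28.00 g mol⁻¹ = 7.893×10⁻⁷ mol.
Photons that must be absorbed: 7.893×10⁻⁷ / 0.35 = 2.255×10⁻⁶ mol.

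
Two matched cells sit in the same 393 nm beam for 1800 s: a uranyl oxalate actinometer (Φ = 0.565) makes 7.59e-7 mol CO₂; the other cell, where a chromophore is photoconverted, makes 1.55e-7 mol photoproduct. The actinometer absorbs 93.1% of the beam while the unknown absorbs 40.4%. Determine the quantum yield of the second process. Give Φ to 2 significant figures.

Photons absorbed by the actinometer: 7.59e-7 / 0.565 = 1.343e-6 mol.
Incident flux: 1.343e-6 / 0.931 = 1.443e-6 einstein.
Absorbed by unknown: 0.404 × 1.443e-6 = 5.830e-7 mol.
Φ(unknown) = 1.55e-7 / 5.830e-7 = 0.27.

Φ = 0.27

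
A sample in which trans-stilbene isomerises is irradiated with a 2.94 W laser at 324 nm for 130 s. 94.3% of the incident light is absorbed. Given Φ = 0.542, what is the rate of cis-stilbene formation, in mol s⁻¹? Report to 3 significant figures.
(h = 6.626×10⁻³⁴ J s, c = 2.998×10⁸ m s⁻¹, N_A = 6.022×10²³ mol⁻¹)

Photon energy at 324 nm: hc/λ = (6.626×10⁻³⁴)(2.998×10⁸)/(324×10⁻⁹) = 6.131×10⁻¹⁹ J.
Energy delivered: (2.94 W)(130 s) = 382.2 J.
Photons incident: 382.2 / 6.131×10⁻¹⁹ = 6.234×10²⁰, i.e. 6.234×10²⁰/6.022×10²³ = 0.001035 mol.
Photons absorbed: 0.943 × 0.001035 = 9.760×10⁻⁴ mol.
Product formed: 0.542 × 9.760×10⁻⁴ = 5.290×10⁻⁴ mol.
Rate: 5.290×10⁻⁴ / 130 s = 4.07×10⁻⁶ mol s⁻¹.

4.07×10⁻⁶ mol s⁻¹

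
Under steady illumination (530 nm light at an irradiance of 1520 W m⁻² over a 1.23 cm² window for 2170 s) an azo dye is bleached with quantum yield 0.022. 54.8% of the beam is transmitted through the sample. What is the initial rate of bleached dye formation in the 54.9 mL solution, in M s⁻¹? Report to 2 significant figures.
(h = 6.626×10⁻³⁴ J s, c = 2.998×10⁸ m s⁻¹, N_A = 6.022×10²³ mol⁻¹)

Photon energy at 530 nm: hc/λ = (6.626×10⁻³⁴)(2.998×10⁸)/(530×10⁻⁹) = 3.748×10⁻¹⁹ J.
Energy delivered: (1520 W m⁻²)(1.23×10⁻⁴ m²)(2170 s) = 405.7 J.
Photons incident: 405.7 / 3.748×10⁻¹⁹ = 1.082×10²¹, i.e. 1.082×10²¹/6.022×10²³ = 0.001797 mol.
Fraction absorbed: 1 − 54.8/100 = 0.4520.
Photons absorbed: 0.4520 × 0.001797 = 8.122×10⁻⁴ mol.
Product formed: 0.022 × 8.122×10⁻⁴ = 1.787×10⁻⁵ mol.
Rate: 1.787×10⁻⁵ mol / (2170 s × 0.0549 L) = 1.5×10⁻⁷ M s⁻¹.

1.5×10⁻⁷ M s⁻¹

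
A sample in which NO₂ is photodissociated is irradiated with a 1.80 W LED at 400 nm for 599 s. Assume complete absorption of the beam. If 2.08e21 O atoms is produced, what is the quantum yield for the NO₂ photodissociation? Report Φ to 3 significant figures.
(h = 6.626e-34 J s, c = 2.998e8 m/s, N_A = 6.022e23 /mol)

Product: 2.08e21 / 6.022e23 = 0.003454 mol.
Photon energy at 400 nm: hc/λ = (6.626e-34)(2.998e8)/(400e-9) = 4.966e-19 J.
Energy delivered: (1.80 W)(599 s) = 1078 J.
Photons incident: 1078 / 4.966e-19 = 2.171e21, i.e. 2.171e21/6.022e23 = 0.003605 mol.
Φ = 0.003454 mol / 0.003605 mol photons = 0.958.

Φ = 0.958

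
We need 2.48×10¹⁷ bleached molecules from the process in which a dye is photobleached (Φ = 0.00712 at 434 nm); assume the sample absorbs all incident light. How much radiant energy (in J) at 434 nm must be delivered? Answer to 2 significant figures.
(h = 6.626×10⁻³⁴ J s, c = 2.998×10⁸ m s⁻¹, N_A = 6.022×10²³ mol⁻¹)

16 J

Product: 2.48×10¹⁷ / 6.022×10²³ = 4.118×10⁻⁷ mol.
Photons that must be absorbed: 4.118×10⁻⁷ / 0.00712 = 5.784×10⁻⁵ mol.
Photon energy: hc/λ = 4.577×10⁻¹⁹ J; per mole, 2.756×10⁵ J mol⁻¹.
Energy required: 5.784×10⁻⁵ × 2.756×10⁵ = 16 J.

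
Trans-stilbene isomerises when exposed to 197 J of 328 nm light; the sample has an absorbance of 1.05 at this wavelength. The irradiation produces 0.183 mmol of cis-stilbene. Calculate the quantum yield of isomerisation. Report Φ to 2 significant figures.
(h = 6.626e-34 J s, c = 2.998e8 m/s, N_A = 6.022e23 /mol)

Product: 0.183 mmol = 1.83e-4 mol.
Photon energy at 328 nm: hc/λ = (6.626e-34)(2.998e8)/(328e-9) = 6.056e-19 J.
Photons incident: 197 / 6.056e-19 = 3.253e20, i.e. 3.253e20/6.022e23 = 5.402e-4 mol.
Fraction absorbed: 1 − 10^(−1.05) = 0.9109.
Photons absorbed: 0.9109 × 5.402e-4 = 4.921e-4 mol.
Φ = 1.83e-4 mol / 4.921e-4 mol photons = 0.37.

Φ = 0.37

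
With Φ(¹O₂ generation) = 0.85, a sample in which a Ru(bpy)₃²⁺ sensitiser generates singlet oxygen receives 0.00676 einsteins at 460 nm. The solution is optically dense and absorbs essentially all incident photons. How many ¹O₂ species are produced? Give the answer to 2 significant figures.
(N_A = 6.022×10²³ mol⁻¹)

3.5×10²¹ species

Product: Φ × n_abs = 0.85 × 0.00676 = 0.005746 mol.
As a count: 0.005746 × 6.022×10²³ = 3.5×10²¹.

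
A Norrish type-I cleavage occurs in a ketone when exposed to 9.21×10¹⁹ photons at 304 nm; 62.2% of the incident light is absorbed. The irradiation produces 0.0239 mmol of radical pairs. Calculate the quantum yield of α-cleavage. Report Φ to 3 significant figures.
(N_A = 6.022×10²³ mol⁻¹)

Φ = 0.251

Product: 0.0239 mmol = 2.39×10⁻⁵ mol.
Moles of photons: 9.21×10¹⁹ / 6.022×10²³ = 1.529×10⁻⁴ mol.
Photons absorbed: 0.622 × 1.529×10⁻⁴ = 9.510×10⁻⁵ mol.
Φ = 2.39×10⁻⁵ mol / 9.510×10⁻⁵ mol photons = 0.251.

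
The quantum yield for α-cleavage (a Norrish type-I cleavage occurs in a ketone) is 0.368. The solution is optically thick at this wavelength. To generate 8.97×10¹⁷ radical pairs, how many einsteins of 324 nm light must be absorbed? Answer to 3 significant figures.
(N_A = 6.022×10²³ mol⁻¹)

4.05×10⁻⁶ einstein

Product: 8.97×10¹⁷ / 6.022×10²³ = 1.490×10⁻⁶ mol.
Photons that must be absorbed: 1.490×10⁻⁶ / 0.368 = 4.049×10⁻⁶ mol.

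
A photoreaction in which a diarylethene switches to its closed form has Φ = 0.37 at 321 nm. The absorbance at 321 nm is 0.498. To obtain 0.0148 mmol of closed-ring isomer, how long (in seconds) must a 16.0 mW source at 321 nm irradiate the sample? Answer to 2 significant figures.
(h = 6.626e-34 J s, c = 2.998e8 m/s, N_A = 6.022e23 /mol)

t ≈ 1400 s

Product: 0.0148 mmol = 1.48e-5 mol.
Photons that must be absorbed: 1.48e-5 / 0.37 = 4.000e-5 mol.
Fraction absorbed: 1 − 10^(−0.498) = 0.6823.
Incident photons needed: 4.000e-5 / 0.6823 = 5.863e-5 mol.
Photon energy: hc/λ = 6.188e-19 J; per mole, 3.726e5 J mol⁻¹.
Energy required: 5.863e-5 × 3.726e5 = 21.85 J.
Time: 21.85 J / 0.016 W = 1400 s.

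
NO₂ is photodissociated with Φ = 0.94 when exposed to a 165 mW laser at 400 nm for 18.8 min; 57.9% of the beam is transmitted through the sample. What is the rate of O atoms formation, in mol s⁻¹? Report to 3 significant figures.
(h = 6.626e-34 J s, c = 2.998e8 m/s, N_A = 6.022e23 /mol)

Photon energy at 400 nm: hc/λ = (6.626e-34)(2.998e8)/(400e-9) = 4.966e-19 J.
Energy delivered: (165 mW)(1128 s) = 186.1 J.
Photons incident: 186.1 / 4.966e-19 = 3.747e20, i.e. 3.747e20/6.022e23 = 6.222e-4 mol.
Fraction absorbed: 1 − 57.9/100 = 0.4210.
Photons absorbed: 0.4210 × 6.222e-4 = 2.619e-4 mol.
Product formed: 0.94 × 2.619e-4 = 2.462e-4 mol.
Rate: 2.462e-4 / 1128 s = 2.18e-7 mol s⁻¹.

2.18e-7 mol s⁻¹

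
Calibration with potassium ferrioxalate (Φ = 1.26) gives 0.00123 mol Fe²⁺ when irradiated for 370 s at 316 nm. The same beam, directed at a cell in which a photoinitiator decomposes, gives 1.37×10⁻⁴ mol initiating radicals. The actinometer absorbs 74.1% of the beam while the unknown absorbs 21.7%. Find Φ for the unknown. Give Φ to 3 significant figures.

Photons absorbed by the actinometer: 0.00123 / 1.26 = 9.762×10⁻⁴ mol.
Incident flux: 9.762×10⁻⁴ / 0.741 = 0.001317 einstein.
Absorbed by unknown: 0.217 × 0.001317 = 2.858×10⁻⁴ mol.
Φ(unknown) = 1.37×10⁻⁴ / 2.858×10⁻⁴ = 0.479.

Φ = 0.479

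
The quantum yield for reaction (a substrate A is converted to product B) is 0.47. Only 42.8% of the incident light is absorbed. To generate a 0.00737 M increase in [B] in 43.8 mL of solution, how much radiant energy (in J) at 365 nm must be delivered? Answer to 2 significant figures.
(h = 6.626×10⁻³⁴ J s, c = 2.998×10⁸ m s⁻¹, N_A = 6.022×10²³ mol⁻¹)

530 J

Product: (0.00737 M)(0.0438 L) = 3.228×10⁻⁴ mol.
Photons that must be absorbed: 3.228×10⁻⁴ / 0.47 = 6.868×10⁻⁴ mol.
Incident photons needed: 6.868×10⁻⁴ / 0.428 = 0.001605 mol.
Photon energy: hc/λ = 5.442×10⁻¹⁹ J; per mole, 3.277×10⁵ J mol⁻¹.
Energy required: 0.001605 × 3.277×10⁵ = 530 J.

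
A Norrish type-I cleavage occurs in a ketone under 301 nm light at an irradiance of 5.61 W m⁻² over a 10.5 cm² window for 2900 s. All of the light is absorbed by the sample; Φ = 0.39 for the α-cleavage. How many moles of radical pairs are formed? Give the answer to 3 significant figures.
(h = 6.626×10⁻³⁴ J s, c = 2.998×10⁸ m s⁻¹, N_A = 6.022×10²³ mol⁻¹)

1.68×10⁻⁵ mol

Photon energy at 301 nm: hc/λ = (6.626×10⁻³⁴)(2.998×10⁸)/(301×10⁻⁹) = 6.600×10⁻¹⁹ J.
Energy delivered: (5.61 W m⁻²)(10.5×10⁻⁴ m²)(2900 s) = 17.08 J.
Photons incident: 17.08 / 6.600×10⁻¹⁹ = 2.588×10¹⁹, i.e. 2.588×10¹⁹/6.022×10²³ = 4.298×10⁻⁵ mol.
Product: Φ × n_abs = 0.39 × 4.298×10⁻⁵ = 1.676×10⁻⁵ mol.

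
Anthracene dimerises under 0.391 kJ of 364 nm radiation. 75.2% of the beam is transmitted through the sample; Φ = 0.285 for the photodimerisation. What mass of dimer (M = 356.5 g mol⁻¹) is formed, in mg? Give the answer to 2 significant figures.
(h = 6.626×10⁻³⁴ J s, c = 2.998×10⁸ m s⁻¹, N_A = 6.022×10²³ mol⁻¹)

Photon energy at 364 nm: hc/λ = (6.626×10⁻³⁴)(2.998×10⁸)/(364×10⁻⁹) = 5.457×10⁻¹⁹ J.
Incident energy: 0.391 kJ = 391 J.
Photons incident: 391 / 5.457×10⁻¹⁹ = 7.165×10²⁰, i.e. 7.165×10²⁰/6.022×10²³ = 0.001190 mol.
Fraction absorbed: 1 − 75.2/100 = 0.2480.
Photons absorbed: 0.2480 × 0.001190 = 2.951×10⁻⁴ mol.
Product: Φ × n_abs = 0.285 × 2.951×10⁻⁴ = 8.410×10⁻⁵ mol.
Mass: 8.410×10⁻⁵ × 356.5 = 0.02998 g = 30 mg.

30 mg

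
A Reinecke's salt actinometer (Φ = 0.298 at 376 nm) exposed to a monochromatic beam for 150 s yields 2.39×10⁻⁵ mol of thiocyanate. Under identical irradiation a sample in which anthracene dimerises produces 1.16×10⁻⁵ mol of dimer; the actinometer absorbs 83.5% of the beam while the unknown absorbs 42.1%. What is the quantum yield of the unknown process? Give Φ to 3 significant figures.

Φ = 0.287

Photons absorbed by the actinometer: 2.39×10⁻⁵ / 0.298 = 8.020×10⁻⁵ mol.
Incident flux: 8.020×10⁻⁵ / 0.835 = 9.605×10⁻⁵ einstein.
Absorbed by unknown: 0.421 × 9.605×10⁻⁵ = 4.044×10⁻⁵ mol.
Φ(unknown) = 1.16×10⁻⁵ / 4.044×10⁻⁵ = 0.287.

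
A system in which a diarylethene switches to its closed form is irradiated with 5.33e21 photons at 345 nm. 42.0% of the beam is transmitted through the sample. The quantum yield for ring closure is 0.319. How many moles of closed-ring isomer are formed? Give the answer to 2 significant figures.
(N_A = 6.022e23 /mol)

Moles of photons: 5.33e21 / 6.022e23 = 0.008851 mol.
Fraction absorbed: 1 − 42.0/100 = 0.5800.
Photons absorbed: 0.5800 × 0.008851 = 0.005134 mol.
Product: Φ × n_abs = 0.319 × 0.005134 = 0.001638 mol.

0.0016 mol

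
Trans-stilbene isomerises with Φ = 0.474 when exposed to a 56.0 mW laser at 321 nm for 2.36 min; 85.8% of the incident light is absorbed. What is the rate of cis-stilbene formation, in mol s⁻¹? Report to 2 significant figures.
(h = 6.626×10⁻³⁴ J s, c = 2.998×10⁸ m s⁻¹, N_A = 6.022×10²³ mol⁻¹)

6.1×10⁻⁸ mol s⁻¹

Photon energy at 321 nm: hc/λ = (6.626×10⁻³⁴)(2.998×10⁸)/(321×10⁻⁹) = 6.188×10⁻¹⁹ J.
Energy delivered: (56.0 mW)(141.6 s) = 7.930 J.
Photons incident: 7.930 / 6.188×10⁻¹⁹ = 1.282×10¹⁹, i.e. 1.282×10¹⁹/6.022×10²³ = 2.129×10⁻⁵ mol.
Photons absorbed: 0.858 × 2.129×10⁻⁵ = 1.827×10⁻⁵ mol.
Product formed: 0.474 × 1.827×10⁻⁵ = 8.660×10⁻⁶ mol.
Rate: 8.660×10⁻⁶ / 141.6 s = 6.1×10⁻⁸ mol s⁻¹.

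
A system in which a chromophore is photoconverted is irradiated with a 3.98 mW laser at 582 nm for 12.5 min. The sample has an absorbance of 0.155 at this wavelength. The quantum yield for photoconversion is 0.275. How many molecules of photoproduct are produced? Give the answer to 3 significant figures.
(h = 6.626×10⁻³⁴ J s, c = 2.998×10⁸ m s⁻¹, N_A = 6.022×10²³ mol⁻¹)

7.22×10¹⁷ molecules

Photon energy at 582 nm: hc/λ = (6.626×10⁻³⁴)(2.998×10⁸)/(582×10⁻⁹) = 3.413×10⁻¹⁹ J.
Energy delivered: (3.98 mW)(750 s) = 2.985 J.
Photons incident: 2.985 / 3.413×10⁻¹⁹ = 8.746×10¹⁸, i.e. 8.746×10¹⁸/6.022×10²³ = 1.452×10⁻⁵ mol.
Fraction absorbed: 1 − 10^(−0.155) = 0.3002.
Photons absorbed: 0.3002 × 1.452×10⁻⁵ = 4.359×10⁻⁶ mol.
Product: Φ × n_abs = 0.275 × 4.359×10⁻⁶ = 1.199×10⁻⁶ mol.
As a count: 1.199×10⁻⁶ × 6.022×10²³ = 7.22×10¹⁷.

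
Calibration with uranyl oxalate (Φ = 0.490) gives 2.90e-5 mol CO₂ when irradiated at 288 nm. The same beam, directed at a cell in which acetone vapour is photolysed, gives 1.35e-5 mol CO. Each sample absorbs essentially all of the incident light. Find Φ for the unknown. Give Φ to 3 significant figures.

Φ = 0.228

Photons absorbed by the actinometer: 2.90e-5 / 0.490 = 5.918e-5 mol.
Φ(unknown) = 1.35e-5 / 5.918e-5 = 0.228.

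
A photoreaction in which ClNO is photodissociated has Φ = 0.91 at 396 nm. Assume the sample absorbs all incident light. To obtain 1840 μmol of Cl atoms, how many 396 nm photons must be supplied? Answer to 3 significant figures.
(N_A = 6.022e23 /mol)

Product: 1840 μmol = 0.00184 mol.
Photons that must be absorbed: 0.00184 / 0.91 = 0.002022 mol.
Photon count: 0.002022 × 6.022e23 = 1.22e21.

1.22e21 photons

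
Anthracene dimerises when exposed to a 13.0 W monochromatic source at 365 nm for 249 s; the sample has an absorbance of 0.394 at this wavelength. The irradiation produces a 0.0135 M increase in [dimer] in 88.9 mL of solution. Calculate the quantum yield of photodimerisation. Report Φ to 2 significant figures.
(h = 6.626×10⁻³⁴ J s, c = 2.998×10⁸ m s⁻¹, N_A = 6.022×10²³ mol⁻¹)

Product: (0.0135 M)(0.0889 L) = 0.001200 mol.
Photon energy at 365 nm: hc/λ = (6.626×10⁻³⁴)(2.998×10⁸)/(365×10⁻⁹) = 5.442×10⁻¹⁹ J.
Energy delivered: (13.0 W)(249 s) = 3237 J.
Photons incident: 3237 / 5.442×10⁻¹⁹ = 5.948×10²¹, i.e. 5.948×10²¹/6.022×10²³ = 0.009877 mol.
Fraction absorbed: 1 − 10^(−0.394) = 0.5964.
Photons absorbed: 0.5964 × 0.009877 = 0.005891 mol.
Φ = 0.001200 mol / 0.005891 mol photons = 0.20.

Φ = 0.20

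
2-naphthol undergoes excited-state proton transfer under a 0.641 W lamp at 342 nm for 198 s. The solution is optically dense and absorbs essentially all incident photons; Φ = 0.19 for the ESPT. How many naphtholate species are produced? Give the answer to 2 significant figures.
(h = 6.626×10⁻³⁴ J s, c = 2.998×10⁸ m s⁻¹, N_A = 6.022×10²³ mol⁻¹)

Photon energy at 342 nm: hc/λ = (6.626×10⁻³⁴)(2.998×10⁸)/(342×10⁻⁹) = 5.808×10⁻¹⁹ J.
Energy delivered: (0.641 W)(198 s) = 126.9 J.
Photons incident: 126.9 / 5.808×10⁻¹⁹ = 2.185×10²⁰, i.e. 2.185×10²⁰/6.022×10²³ = 3.628×10⁻⁴ mol.
Product: Φ × n_abs = 0.19 × 3.628×10⁻⁴ = 6.893×10⁻⁵ mol.
As a count: 6.893×10⁻⁵ × 6.022×10²³ = 4.2×10¹⁹.

4.2×10¹⁹ species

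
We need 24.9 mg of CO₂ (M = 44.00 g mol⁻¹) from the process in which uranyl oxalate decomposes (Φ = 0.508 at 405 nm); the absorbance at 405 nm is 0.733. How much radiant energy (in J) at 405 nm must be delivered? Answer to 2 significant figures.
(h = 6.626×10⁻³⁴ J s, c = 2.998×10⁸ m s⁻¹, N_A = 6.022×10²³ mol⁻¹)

400 J

Product: 24.9 mg / 44.00 g mol⁻¹ = 5.659×10⁻⁴ mol.
Photons that must be absorbed: 5.659×10⁻⁴ / 0.508 = 0.001114 mol.
Fraction absorbed: 1 − 10^(−0.733) = 0.8151.
Incident photons needed: 0.001114 / 0.8151 = 0.001367 mol.
Photon energy: hc/λ = 4.905×10⁻¹⁹ J; per mole, 2.954×10⁵ J mol⁻¹.
Energy required: 0.001367 × 2.954×10⁵ = 400 J.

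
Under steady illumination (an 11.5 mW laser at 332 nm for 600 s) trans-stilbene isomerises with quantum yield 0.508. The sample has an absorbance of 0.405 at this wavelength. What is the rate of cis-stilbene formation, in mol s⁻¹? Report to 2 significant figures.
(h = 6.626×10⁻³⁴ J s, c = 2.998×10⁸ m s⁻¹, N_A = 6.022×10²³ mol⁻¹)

9.8×10⁻⁹ mol s⁻¹

Photon energy at 332 nm: hc/λ = (6.626×10⁻³⁴)(2.998×10⁸)/(332×10⁻⁹) = 5.983×10⁻¹⁹ J.
Energy delivered: (11.5 mW)(600 s) = 6.900 J.
Photons incident: 6.900 / 5.983×10⁻¹⁹ = 1.153×10¹⁹, i.e. 1.153×10¹⁹/6.022×10²³ = 1.915×10⁻⁵ mol.
Fraction absorbed: 1 − 10^(−0.405) = 0.6064.
Photons absorbed: 0.6064 × 1.915×10⁻⁵ = 1.161×10⁻⁵ mol.
Product formed: 0.508 × 1.161×10⁻⁵ = 5.898×10⁻⁶ mol.
Rate: 5.898×10⁻⁶ / 600 s = 9.8×10⁻⁹ mol s⁻¹.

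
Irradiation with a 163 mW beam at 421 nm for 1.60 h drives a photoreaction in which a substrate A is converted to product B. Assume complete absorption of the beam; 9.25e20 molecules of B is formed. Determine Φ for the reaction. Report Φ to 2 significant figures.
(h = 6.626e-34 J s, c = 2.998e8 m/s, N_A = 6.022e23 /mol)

Product: 9.25e20 / 6.022e23 = 0.001536 mol.
Photon energy at 421 nm: hc/λ = (6.626e-34)(2.998e8)/(421e-9) = 4.718e-19 J.
Energy delivered: (163 mW)(5760 s) = 938.9 J.
Photons incident: 938.9 / 4.718e-19 = 1.990e21, i.e. 1.990e21/6.022e23 = 0.003305 mol.
Φ = 0.001536 mol / 0.003305 mol photons = 0.46.

Φ = 0.46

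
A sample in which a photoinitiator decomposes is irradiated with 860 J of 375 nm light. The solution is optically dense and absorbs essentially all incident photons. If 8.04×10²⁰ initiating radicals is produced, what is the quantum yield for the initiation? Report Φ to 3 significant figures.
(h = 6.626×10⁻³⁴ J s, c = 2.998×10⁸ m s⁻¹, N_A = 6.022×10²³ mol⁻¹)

Φ = 0.495

Product: 8.04×10²⁰ / 6.022×10²³ = 0.001335 mol.
Photon energy at 375 nm: hc/λ = (6.626×10⁻³⁴)(2.998×10⁸)/(375×10⁻⁹) = 5.297×10⁻¹⁹ J.
Photons incident: 860 / 5.297×10⁻¹⁹ = 1.624×10²¹, i.e. 1.624×10²¹/6.022×10²³ = 0.002697 mol.
Φ = 0.001335 mol / 0.002697 mol photons = 0.495.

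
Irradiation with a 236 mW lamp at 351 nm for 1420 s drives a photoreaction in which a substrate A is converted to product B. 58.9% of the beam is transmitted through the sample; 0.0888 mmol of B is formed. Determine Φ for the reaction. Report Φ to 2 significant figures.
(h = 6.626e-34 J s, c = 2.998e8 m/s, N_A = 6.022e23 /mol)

Φ = 0.22

Product: 0.0888 mmol = 8.88e-5 mol.
Photon energy at 351 nm: hc/λ = (6.626e-34)(2.998e8)/(351e-9) = 5.659e-19 J.
Energy delivered: (236 mW)(1420 s) = 335.1 J.
Photons incident: 335.1 / 5.659e-19 = 5.922e20, i.e. 5.922e20/6.022e23 = 9.834e-4 mol.
Fraction absorbed: 1 − 58.9/100 = 0.4110.
Photons absorbed: 0.4110 × 9.834e-4 = 4.042e-4 mol.
Φ = 8.88e-5 mol / 4.042e-4 mol photons = 0.22.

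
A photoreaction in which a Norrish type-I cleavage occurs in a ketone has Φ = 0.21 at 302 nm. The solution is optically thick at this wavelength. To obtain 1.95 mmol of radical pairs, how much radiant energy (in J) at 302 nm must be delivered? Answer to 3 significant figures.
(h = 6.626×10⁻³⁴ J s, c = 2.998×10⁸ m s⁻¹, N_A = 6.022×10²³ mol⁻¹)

Product: 1.95 mmol = 0.00195 mol.
Photons that must be absorbed: 0.00195 / 0.21 = 0.009286 mol.
Photon energy: hc/λ = 6.578×10⁻¹⁹ J; per mole, 3.961×10⁵ J mol⁻¹.
Energy required: 0.009286 × 3.961×10⁵ = 3680 J.

3680 J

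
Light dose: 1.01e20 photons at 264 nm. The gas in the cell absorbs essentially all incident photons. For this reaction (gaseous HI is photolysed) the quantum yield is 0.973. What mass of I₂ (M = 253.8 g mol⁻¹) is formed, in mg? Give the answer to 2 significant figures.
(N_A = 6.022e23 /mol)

41 mg

Moles of photons: 1.01e20 / 6.022e23 = 1.677e-4 mol.
Product: Φ × n_abs = 0.973 × 1.677e-4 = 1.632e-4 mol.
Mass: 1.632e-4 × 253.8 = 0.04142 g = 41 mg.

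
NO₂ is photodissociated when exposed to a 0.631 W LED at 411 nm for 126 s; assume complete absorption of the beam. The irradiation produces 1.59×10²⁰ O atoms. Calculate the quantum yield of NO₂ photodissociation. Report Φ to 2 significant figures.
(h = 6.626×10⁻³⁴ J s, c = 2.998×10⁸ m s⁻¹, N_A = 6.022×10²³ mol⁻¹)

Product: 1.59×10²⁰ / 6.022×10²³ = 2.640×10⁻⁴ mol.
Photon energy at 411 nm: hc/λ = (6.626×10⁻³⁴)(2.998×10⁸)/(411×10⁻⁹) = 4.833×10⁻¹⁹ J.
Energy delivered: (0.631 W)(126 s) = 79.51 J.
Photons incident: 79.51 / 4.833×10⁻¹⁹ = 1.645×10²⁰, i.e. 1.645×10²⁰/6.022×10²³ = 2.732×10⁻⁴ mol.
Φ = 2.640×10⁻⁴ mol / 2.732×10⁻⁴ mol photons = 0.97.

Φ = 0.97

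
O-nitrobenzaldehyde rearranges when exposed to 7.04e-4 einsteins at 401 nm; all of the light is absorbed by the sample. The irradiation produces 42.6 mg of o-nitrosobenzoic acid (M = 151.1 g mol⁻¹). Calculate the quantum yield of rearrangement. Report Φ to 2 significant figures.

Φ = 0.40

Product: 42.6 mg / 151.1 g mol⁻¹ = 2.819e-4 mol.
Φ = 2.819e-4 mol / 7.04e-4 mol photons = 0.40.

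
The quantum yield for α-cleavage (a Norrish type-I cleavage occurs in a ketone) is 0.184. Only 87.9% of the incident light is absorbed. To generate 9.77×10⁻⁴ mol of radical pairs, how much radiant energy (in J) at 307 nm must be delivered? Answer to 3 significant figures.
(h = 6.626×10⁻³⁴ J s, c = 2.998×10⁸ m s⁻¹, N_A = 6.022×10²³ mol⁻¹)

Photons that must be absorbed: 9.77×10⁻⁴ / 0.184 = 0.005310 mol.
Incident photons needed: 0.005310 / 0.879 = 0.006041 mol.
Photon energy: hc/λ = 6.471×10⁻¹⁹ J; per mole, 3.897×10⁵ J mol⁻¹.
Energy required: 0.006041 × 3.897×10⁵ = 2350 J.

2350 J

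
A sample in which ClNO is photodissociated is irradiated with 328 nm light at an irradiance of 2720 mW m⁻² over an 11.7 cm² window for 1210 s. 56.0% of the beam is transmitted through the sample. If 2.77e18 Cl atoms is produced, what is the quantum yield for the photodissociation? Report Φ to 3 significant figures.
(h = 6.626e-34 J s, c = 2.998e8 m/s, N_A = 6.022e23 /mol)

Product: 2.77e18 / 6.022e23 = 4.600e-6 mol.
Photon energy at 328 nm: hc/λ = (6.626e-34)(2.998e8)/(328e-9) = 6.056e-19 J.
Energy delivered: (2720 mW m⁻²)(11.7e-4 m²)(1210 s) = 3.851 J.
Photons incident: 3.851 / 6.056e-19 = 6.359e18, i.e. 6.359e18/6.022e23 = 1.056e-5 mol.
Fraction absorbed: 1 − 56.0/100 = 0.4400.
Photons absorbed: 0.4400 × 1.056e-5 = 4.646e-6 mol.
Φ = 4.600e-6 mol / 4.646e-6 mol photons = 0.990.

Φ = 0.990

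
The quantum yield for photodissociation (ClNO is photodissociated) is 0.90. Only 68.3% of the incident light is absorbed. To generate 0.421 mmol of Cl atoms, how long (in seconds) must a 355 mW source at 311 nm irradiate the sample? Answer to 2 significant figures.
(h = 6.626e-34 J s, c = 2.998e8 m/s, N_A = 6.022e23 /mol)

Product: 0.421 mmol = 4.21e-4 mol.
Photons that must be absorbed: 4.21e-4 / 0.90 = 4.678e-4 mol.
Incident photons needed: 4.678e-4 / 0.683 = 6.849e-4 mol.
Photon energy: hc/λ = 6.387e-19 J; per mole, 3.846e5 J mol⁻¹.
Energy required: 6.849e-4 × 3.846e5 = 263.4 J.
Time: 263.4 J / 0.355 W = 740 s.

t ≈ 740 s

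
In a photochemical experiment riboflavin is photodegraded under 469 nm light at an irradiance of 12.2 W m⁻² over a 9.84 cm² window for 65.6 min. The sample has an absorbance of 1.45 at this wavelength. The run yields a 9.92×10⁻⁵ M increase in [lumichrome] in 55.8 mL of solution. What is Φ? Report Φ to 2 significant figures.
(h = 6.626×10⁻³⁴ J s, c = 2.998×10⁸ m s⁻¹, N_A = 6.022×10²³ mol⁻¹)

Product: (9.92×10⁻⁵ M)(0.0558 L) = 5.535×10⁻⁶ mol.
Photon energy at 469 nm: hc/λ = (6.626×10⁻³⁴)(2.998×10⁸)/(469×10⁻⁹) = 4.236×10⁻¹⁹ J.
Energy delivered: (12.2 W m⁻²)(9.84×10⁻⁴ m²)(3936 s) = 47.25 J.
Photons incident: 47.25 / 4.236×10⁻¹⁹ = 1.115×10²⁰, i.e. 1.115×10²⁰/6.022×10²³ = 1.852×10⁻⁴ mol.
Fraction absorbed: 1 − 10^(−1.45) = 0.9645.
Photons absorbed: 0.9645 × 1.852×10⁻⁴ = 1.786×10⁻⁴ mol.
Φ = 5.535×10⁻⁶ mol / 1.786×10⁻⁴ mol photons = 0.031.

Φ = 0.031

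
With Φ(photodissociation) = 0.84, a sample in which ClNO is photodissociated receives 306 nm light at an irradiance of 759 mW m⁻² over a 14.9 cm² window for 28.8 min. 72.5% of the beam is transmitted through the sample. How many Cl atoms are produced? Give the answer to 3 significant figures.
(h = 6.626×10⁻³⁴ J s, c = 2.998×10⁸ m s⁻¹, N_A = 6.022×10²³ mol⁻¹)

Photon energy at 306 nm: hc/λ = (6.626×10⁻³⁴)(2.998×10⁸)/(306×10⁻⁹) = 6.492×10⁻¹⁹ J.
Energy delivered: (759 mW m⁻²)(14.9×10⁻⁴ m²)(1728 s) = 1.954 J.
Photons incident: 1.954 / 6.492×10⁻¹⁹ = 3.010×10¹⁸, i.e. 3.010×10¹⁸/6.022×10²³ = 4.998×10⁻⁶ mol.
Fraction absorbed: 1 − 72.5/100 = 0.2750.
Photons absorbed: 0.2750 × 4.998×10⁻⁶ = 1.374×10⁻⁶ mol.
Product: Φ × n_abs = 0.84 × 1.374×10⁻⁶ = 1.154×10⁻⁶ mol.
As a count: 1.154×10⁻⁶ × 6.022×10²³ = 6.95×10¹⁷.

6.95×10¹⁷ atoms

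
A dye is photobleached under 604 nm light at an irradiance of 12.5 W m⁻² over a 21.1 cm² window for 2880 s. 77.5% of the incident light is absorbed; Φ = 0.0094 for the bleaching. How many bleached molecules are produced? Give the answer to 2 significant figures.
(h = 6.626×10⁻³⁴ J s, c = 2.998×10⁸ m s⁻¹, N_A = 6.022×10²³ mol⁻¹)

1.7×10¹⁸ bleached molecules

Photon energy at 604 nm: hc/λ = (6.626×10⁻³⁴)(2.998×10⁸)/(604×10⁻⁹) = 3.289×10⁻¹⁹ J.
Energy delivered: (12.5 W m⁻²)(21.1×10⁻⁴ m²)(2880 s) = 75.96 J.
Photons incident: 75.96 / 3.289×10⁻¹⁹ = 2.310×10²⁰, i.e. 2.310×10²⁰/6.022×10²³ = 3.836×10⁻⁴ mol.
Photons absorbed: 0.775 × 3.836×10⁻⁴ = 2.973×10⁻⁴ mol.
Product: Φ × n_abs = 0.0094 × 2.973×10⁻⁴ = 2.795×10⁻⁶ mol.
As a count: 2.795×10⁻⁶ × 6.022×10²³ = 1.7×10¹⁸.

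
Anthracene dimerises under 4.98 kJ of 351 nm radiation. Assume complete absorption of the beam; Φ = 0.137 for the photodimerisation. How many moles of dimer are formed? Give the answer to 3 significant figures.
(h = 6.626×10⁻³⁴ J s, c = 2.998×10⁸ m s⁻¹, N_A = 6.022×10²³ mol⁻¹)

0.00200 mol

Photon energy at 351 nm: hc/λ = (6.626×10⁻³⁴)(2.998×10⁸)/(351×10⁻⁹) = 5.659×10⁻¹⁹ J.
Incident energy: 4.98 kJ = 4980 J.
Photons incident: 4980 / 5.659×10⁻¹⁹ = 8.800×10²¹, i.e. 8.800×10²¹/6.022×10²³ = 0.01461 mol.
Product: Φ × n_abs = 0.137 × 0.01461 = 0.002002 mol.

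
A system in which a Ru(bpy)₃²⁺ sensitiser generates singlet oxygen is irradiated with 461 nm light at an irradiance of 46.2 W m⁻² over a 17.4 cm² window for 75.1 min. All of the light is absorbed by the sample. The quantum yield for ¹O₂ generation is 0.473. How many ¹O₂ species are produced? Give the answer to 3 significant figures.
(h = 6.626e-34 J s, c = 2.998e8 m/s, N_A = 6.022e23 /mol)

Photon energy at 461 nm: hc/λ = (6.626e-34)(2.998e8)/(461e-9) = 4.309e-19 J.
Energy delivered: (46.2 W m⁻²)(17.4e-4 m²)(4506 s) = 362.2 J.
Photons incident: 362.2 / 4.309e-19 = 8.406e20, i.e. 8.406e20/6.022e23 = 0.001396 mol.
Product: Φ × n_abs = 0.473 × 0.001396 = 6.603e-4 mol.
As a count: 6.603e-4 × 6.022e23 = 3.98e20.

3.98e20 species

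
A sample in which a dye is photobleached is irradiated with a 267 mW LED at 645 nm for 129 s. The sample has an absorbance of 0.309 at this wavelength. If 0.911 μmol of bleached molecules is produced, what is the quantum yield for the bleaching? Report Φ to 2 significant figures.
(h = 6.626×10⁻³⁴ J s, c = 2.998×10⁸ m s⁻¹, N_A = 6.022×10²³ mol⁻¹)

Product: 0.911 μmol = 9.11×10⁻⁷ mol.
Photon energy at 645 nm: hc/λ = (6.626×10⁻³⁴)(2.998×10⁸)/(645×10⁻⁹) = 3.080×10⁻¹⁹ J.
Energy delivered: (267 mW)(129 s) = 34.44 J.
Photons incident: 34.44 / 3.080×10⁻¹⁹ = 1.118×10²⁰, i.e. 1.118×10²⁰/6.022×10²³ = 1.857×10⁻⁴ mol.
Fraction absorbed: 1 − 10^(−0.309) = 0.5091.
Photons absorbed: 0.5091 × 1.857×10⁻⁴ = 9.454×10⁻⁵ mol.
Φ = 9.11×10⁻⁷ mol / 9.454×10⁻⁵ mol photons = 0.0096.

Φ = 0.0096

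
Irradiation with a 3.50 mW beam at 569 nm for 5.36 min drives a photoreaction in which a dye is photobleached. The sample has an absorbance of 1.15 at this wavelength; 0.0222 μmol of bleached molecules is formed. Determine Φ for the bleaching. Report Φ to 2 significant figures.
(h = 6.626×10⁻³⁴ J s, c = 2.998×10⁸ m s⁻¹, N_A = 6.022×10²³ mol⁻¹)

Product: 0.0222 μmol = 2.22×10⁻⁸ mol.
Photon energy at 569 nm: hc/λ = (6.626×10⁻³⁴)(2.998×10⁸)/(569×10⁻⁹) = 3.491×10⁻¹⁹ J.
Energy delivered: (3.50 mW)(321.6 s) = 1.126 J.
Photons incident: 1.126 / 3.491×10⁻¹⁹ = 3.225×10¹⁸, i.e. 3.225×10¹⁸/6.022×10²³ = 5.355×10⁻⁶ mol.
Fraction absorbed: 1 − 10^(−1.15) = 0.9292.
Photons absorbed: 0.9292 × 5.355×10⁻⁶ = 4.976×10⁻⁶ mol.
Φ = 2.22×10⁻⁸ mol / 4.976×10⁻⁶ mol photons = 0.0045.

Φ = 0.0045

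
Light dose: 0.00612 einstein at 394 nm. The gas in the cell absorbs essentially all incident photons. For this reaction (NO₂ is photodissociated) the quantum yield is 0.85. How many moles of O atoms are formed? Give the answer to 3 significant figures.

Product: Φ × n_abs = 0.85 × 0.00612 = 0.005202 mol.

0.00520 mol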